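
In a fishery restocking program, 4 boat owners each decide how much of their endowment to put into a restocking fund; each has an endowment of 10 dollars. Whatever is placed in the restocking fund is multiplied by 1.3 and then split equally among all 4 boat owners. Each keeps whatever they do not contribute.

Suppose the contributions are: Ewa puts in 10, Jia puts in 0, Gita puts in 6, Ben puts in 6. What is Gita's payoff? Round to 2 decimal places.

11.15 dollars

Total contributed: 10 + 0 + 6 + 6 = 22.
Each receives 1.3 × 22 / 4 = 7.15 from the restocking fund.
Gita keeps 10 − 6 = 4, so Gita's payoff is 4 + 7.15 = 11.15.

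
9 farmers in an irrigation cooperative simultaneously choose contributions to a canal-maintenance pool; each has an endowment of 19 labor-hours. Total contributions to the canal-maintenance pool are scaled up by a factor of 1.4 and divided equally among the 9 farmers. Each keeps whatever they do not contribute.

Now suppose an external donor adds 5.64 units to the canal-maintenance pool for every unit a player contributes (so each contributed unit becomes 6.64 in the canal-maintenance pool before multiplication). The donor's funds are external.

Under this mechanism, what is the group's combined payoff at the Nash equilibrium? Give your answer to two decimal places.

Under the mechanism each unit contributed yields 1.4 × 6.64 / 9 = 1.0329 back to its contributor per unit of net cost, which exceeds 1, making full contribution the dominant choice for everyone.
So the Nash equilibrium is full contribution by all 9; the group earns 1.4 × 6.64 × 171 = 1589.62.

1589.62 labor-hours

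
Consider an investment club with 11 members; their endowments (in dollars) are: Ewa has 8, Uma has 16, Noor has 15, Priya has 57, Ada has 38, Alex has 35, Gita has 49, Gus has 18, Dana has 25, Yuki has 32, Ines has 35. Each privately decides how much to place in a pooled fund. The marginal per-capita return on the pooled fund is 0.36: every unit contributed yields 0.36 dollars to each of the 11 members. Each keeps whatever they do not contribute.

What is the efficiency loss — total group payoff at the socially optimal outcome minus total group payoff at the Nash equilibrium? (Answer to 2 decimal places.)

The private return per contributed unit is 0.36 < 1 for everyone, so the Nash equilibrium is zero contribution and the group total is Σ E_j = 8 + 16 + 15 + 57 + 38 + 35 + 49 + 18 + 25 + 32 + 35 = 328.
Each contributed unit returns 3.960 to the group, so the social optimum is full contribution by everyone: group total = 3.960 × 328 = 1298.88.
Efficiency loss = (3.960 − 1) × 328 = 970.88.

970.88 dollars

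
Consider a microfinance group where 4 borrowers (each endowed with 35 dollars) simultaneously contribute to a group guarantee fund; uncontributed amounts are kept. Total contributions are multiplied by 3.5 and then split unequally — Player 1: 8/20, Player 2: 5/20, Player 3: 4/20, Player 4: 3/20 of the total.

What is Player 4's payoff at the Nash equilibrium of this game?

53.38 dollars

Each unit j contributes comes back to j as 3.5 × (j's share), so j prefers to contribute only if that share exceeds 1/3.5 = 0.2857; otherwise keeping the unit dominates.
The only share above 0.2857 is Player 1's 8/20, contributing 35; the remaining 3 contribute 0. Total contributed: 35.
Player 4 keeps 35 and receives 3.5 × 35 × 3/20 = 18.38 from the group guarantee fund, for a payoff of 53.38.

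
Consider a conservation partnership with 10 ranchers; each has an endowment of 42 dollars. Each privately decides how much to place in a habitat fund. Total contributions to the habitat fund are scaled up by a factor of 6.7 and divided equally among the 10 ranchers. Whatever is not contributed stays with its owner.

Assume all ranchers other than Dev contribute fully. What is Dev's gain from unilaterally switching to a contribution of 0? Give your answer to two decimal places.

13.86 dollars

Switching from a contribution of 42 to 0 lets Dev keep an extra 42 dollars, but lowers the habitat fund by 42, which costs Dev their own share of that drop: 6.7/10 × 42 = 28.14.
Net gain = 42 − 28.14 = 13.86. The private return per contributed unit (0.6700) is below 1, so free-riding is indeed the best response regardless of what the others do.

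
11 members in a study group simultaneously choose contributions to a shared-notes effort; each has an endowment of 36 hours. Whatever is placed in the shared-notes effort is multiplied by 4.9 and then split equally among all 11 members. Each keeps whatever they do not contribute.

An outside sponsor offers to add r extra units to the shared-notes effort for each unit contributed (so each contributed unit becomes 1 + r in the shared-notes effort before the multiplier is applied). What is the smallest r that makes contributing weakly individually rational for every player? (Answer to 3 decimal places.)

With matching at rate r, one contributed unit becomes (1 + r) in the shared-notes effort and returns 4.9 × (1 + r) / 11 to the contributor.
Setting this equal to 1: 1 + r = 11/4.9 = 2.2449.
So the minimum matching rate is r = 2.2449 − 1 = 1.245.

1.245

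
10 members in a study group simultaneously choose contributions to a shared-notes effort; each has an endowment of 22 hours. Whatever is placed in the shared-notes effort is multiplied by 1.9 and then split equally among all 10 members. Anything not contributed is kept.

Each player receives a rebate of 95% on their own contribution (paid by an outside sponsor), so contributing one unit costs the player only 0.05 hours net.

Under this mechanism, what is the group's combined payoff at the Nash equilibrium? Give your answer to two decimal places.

The effective private return per unit is now (1.9/10) / 0.05 = 3.8000 > 1, so every player's dominant strategy flips to full contribution.
So the Nash equilibrium is full contribution by all 10; the group earns 10 × (22 × 0.95 + 1.9 × 22) = 627.00.

627.00 hours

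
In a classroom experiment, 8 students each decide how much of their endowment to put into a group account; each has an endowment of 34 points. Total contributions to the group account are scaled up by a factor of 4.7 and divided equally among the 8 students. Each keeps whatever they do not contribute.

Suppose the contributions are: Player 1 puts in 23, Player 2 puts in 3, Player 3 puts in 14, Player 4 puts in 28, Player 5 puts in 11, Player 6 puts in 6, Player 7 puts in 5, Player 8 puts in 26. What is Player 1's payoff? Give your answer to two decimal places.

Total contributed: 23 + 3 + 14 + 28 + 11 + 6 + 5 + 26 = 116.
Each receives 4.7 × 116 / 8 = 68.15 from the group account.
Player 1 keeps 34 − 23 = 11, so Player 1's payoff is 11 + 68.15 = 79.15.

79.15 points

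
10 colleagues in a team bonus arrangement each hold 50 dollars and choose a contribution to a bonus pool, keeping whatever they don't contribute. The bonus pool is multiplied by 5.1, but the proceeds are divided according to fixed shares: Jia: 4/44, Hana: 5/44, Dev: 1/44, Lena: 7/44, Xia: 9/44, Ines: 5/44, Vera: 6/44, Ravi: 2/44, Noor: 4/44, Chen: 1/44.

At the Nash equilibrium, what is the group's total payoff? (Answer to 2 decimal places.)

705.00 dollars

For player j, contributing a unit is worthwhile iff 5.1 × (j's share) ≥ 1, i.e. iff j's share is at least 0.1961.
Xia alone (share 9/44) is above the threshold, contributing 50; the remaining 9 contribute 0. Total contributed: 50.
The bonus pool pays out 5.1 × 50 = 255.00 in total (split across the unequal shares, but the aggregate is all that matters for the group sum).
The 9 free-riders keep 50 each, adding 450. Group total = 450 + 255.00 = 705.00.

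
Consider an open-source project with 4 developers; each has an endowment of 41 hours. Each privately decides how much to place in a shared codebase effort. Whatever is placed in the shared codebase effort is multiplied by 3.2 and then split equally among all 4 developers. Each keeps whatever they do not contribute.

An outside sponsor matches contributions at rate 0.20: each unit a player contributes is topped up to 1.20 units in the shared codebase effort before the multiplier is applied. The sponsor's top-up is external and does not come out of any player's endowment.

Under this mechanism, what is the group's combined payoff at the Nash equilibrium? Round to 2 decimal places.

The effective private return is 3.2 × 1.20 / 4 = 0.9600, which is still under 1, so the mechanism doesn't change anyone's dominant strategy: zero contribution.
Everyone keeps their endowment and the group total is 4 × 41 = 164.

164.00 hours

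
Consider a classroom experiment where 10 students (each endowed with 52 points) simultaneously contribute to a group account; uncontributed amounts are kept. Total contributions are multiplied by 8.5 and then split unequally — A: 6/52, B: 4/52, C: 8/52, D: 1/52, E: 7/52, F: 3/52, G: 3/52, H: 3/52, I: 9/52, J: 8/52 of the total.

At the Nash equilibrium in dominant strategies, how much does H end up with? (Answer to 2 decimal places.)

154.00 points

A player with share s gets back 8.5·s per unit contributed, so full contribution is dominant for anyone with s > 1/8.5 = 0.1176 and zero contribution is dominant for anyone below.
The shares above 0.1176 belong to C, E, I and J, contributing 52 each; the remaining 6 contribute 0. Total contributed: 208.
H keeps 52 and receives 8.5 × 208 × 3/52 = 102.00 from the group account, for a payoff of 154.00.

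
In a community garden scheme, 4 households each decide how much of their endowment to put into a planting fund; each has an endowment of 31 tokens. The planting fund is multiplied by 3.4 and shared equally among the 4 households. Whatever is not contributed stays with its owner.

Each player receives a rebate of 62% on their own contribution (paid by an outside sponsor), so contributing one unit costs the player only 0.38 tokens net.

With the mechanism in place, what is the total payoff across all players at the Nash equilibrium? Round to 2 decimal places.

498.48 tokens

The effective private return per unit is now (3.4/4) / 0.38 = 2.2368 > 1, so every player's dominant strategy flips to full contribution.
So the Nash equilibrium is full contribution by all 4; the group earns 4 × (31 × 0.62 + 3.4 × 31) = 498.48.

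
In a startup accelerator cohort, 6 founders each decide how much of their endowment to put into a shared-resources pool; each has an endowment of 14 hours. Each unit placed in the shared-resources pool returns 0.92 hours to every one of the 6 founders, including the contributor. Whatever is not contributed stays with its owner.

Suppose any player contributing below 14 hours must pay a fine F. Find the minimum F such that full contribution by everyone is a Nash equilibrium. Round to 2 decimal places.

1.12 hours

Given the others contribute fully, the best deviation is to contribute 0 (any partial contribution still incurs the fine and gives up units whose private return 0.92 is below 1).
Deviating from 14 to 0 saves 14 hours but forfeits the deviator's share of the drop in the shared-resources pool: 0.92 × 14 = 12.88.
So the deviation gain is 14 − 12.88 = 1.12, and the fine must be at least 1.12 hours to wipe it out.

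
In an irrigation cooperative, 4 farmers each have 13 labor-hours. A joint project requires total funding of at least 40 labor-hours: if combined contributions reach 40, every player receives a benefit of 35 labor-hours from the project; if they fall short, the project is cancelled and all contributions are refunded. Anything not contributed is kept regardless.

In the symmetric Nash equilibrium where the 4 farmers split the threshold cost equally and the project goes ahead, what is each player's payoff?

Equal share of the threshold: 40/4 = 10.
At this profile no one gains by cutting their contribution: any cut drops the total below 40, the project is cancelled, contributions are refunded, and the deviator ends with 13, which is less than 13 − 10 + 35 = 38. Contributing more than 10 just wastes the excess. So contributing exactly 10 is a best response.
Each player's payoff: 13 − 10 + 35 = 38.

38 labor-hours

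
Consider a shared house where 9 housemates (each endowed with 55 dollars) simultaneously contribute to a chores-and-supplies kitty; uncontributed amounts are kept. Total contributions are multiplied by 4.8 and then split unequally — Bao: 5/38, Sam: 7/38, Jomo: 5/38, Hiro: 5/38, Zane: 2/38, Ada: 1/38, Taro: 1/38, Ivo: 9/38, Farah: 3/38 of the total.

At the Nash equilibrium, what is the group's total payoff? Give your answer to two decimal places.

704.00 dollars

For player j, contributing a unit is worthwhile iff 4.8 × (j's share) ≥ 1, i.e. iff j's share is at least 0.2083.
The only share above 0.2083 is Ivo's 9/38, contributing 55; the remaining 8 contribute 0. Total contributed: 55.
The chores-and-supplies kitty pays out 4.8 × 55 = 264.00 in total (split across the unequal shares, but the aggregate is all that matters for the group sum).
The 8 free-riders keep 55 each, adding 440. Group total = 440 + 264.00 = 704.00.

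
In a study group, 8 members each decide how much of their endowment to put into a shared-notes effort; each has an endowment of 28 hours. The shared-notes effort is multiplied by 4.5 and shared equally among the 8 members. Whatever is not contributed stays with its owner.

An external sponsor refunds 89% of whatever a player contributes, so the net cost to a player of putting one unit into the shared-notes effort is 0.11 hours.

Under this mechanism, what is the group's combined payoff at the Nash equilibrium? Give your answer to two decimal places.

Under the mechanism each unit contributed yields (4.5/8) / 0.11 = 5.1136 back to its contributor per unit of net cost, which exceeds 1, making full contribution the dominant choice for everyone.
So the Nash equilibrium is full contribution by all 8; the group earns 8 × (28 × 0.89 + 4.5 × 28) = 1207.36.

1207.36 hours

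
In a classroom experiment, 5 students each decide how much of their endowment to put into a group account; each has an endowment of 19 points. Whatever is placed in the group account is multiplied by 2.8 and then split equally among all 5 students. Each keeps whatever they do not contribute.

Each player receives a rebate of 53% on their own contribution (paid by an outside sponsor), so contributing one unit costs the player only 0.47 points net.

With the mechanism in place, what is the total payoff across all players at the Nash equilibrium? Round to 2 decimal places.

316.35 points

The effective private return per unit is now (2.8/5) / 0.47 = 1.1915 > 1, so every player's dominant strategy flips to full contribution.
So the Nash equilibrium is full contribution by all 5; the group earns 5 × (19 × 0.53 + 2.8 × 19) = 316.35.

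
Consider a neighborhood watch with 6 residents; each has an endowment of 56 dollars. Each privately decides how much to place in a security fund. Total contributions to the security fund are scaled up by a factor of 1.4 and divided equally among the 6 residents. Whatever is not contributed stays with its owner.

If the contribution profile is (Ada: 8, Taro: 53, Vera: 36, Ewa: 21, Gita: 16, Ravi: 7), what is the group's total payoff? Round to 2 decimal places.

392.40 dollars

Total contributed: 8 + 53 + 36 + 21 + 16 + 7 = 141; total kept: 6 × 56 − 141 = 195.
The security fund pays out 1.4 × 141 = 197.40 in aggregate.
Group total = 195 + 197.40 = 392.40.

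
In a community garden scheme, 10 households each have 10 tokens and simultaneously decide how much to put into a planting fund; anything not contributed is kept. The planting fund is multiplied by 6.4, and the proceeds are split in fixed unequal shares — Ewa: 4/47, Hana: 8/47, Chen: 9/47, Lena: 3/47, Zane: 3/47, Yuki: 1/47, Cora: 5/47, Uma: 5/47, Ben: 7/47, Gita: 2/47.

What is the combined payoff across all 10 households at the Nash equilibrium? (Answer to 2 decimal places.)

Each unit j contributes comes back to j as 6.4 × (j's share), so j prefers to contribute only if that share exceeds 1/6.4 = 0.1563; otherwise keeping the unit dominates.
The shares above 0.1563 belong to Hana and Chen, contributing 10 each; the remaining 8 contribute 0. Total contributed: 20.
The planting fund pays out 6.4 × 20 = 128.00 in total (split across the unequal shares, but the aggregate is all that matters for the group sum).
The 8 free-riders keep 10 each, adding 80. Group total = 80 + 128.00 = 208.00.

208.00 tokens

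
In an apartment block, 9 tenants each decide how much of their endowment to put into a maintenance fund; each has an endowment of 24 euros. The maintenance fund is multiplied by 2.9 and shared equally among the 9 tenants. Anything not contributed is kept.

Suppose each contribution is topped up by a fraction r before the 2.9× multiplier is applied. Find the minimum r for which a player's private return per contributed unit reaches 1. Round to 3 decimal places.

With matching at rate r, one contributed unit becomes (1 + r) in the maintenance fund and returns 2.9 × (1 + r) / 9 to the contributor.
Setting this equal to 1: 1 + r = 9/2.9 = 3.1034.
So the minimum matching rate is r = 3.1034 − 1 = 2.103.

2.103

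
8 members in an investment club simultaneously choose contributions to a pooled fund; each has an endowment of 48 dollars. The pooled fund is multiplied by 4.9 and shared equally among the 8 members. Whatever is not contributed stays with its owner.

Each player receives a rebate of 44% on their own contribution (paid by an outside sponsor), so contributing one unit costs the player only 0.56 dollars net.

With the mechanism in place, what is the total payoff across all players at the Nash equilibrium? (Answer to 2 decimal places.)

Under the mechanism each unit contributed yields (4.9/8) / 0.56 = 1.0938 back to its contributor per unit of net cost, which exceeds 1, making full contribution the dominant choice for everyone.
So the Nash equilibrium is full contribution by all 8; the group earns 8 × (48 × 0.44 + 4.9 × 48) = 2050.56.

2050.56 dollars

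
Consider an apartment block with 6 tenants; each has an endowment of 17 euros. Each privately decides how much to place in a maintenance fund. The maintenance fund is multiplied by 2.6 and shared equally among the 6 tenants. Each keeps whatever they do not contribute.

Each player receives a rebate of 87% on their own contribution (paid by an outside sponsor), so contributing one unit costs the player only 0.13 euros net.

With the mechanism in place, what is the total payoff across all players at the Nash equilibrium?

353.94 euros

Under the mechanism each unit contributed yields (2.6/6) / 0.13 = 3.3333 back to its contributor per unit of net cost, which exceeds 1, making full contribution the dominant choice for everyone.
So the Nash equilibrium is full contribution by all 6; the group earns 6 × (17 × 0.87 + 2.6 × 17) = 353.94.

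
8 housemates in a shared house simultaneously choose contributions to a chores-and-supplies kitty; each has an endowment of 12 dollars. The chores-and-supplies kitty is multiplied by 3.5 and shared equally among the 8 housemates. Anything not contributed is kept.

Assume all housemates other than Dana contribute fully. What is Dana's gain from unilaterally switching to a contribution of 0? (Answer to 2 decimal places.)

Switching from a contribution of 12 to 0 lets Dana keep an extra 12 dollars, but lowers the chores-and-supplies kitty by 12, which costs Dana their own share of that drop: 3.5/8 × 12 = 5.25.
Net gain = 12 − 5.25 = 6.75. The private return per contributed unit (0.4375) is below 1, so free-riding is indeed the best response regardless of what the others do.

6.75 dollars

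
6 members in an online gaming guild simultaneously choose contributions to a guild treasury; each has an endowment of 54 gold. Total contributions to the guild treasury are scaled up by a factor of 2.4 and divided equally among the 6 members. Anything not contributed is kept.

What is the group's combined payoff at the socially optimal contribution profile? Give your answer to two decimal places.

777.60 gold

Each contributed unit returns 2.400 to the group as a whole (0.4000 to each of 6 players), which exceeds 1, so the social optimum is full contribution: group total = 2.400 × 324 = 777.60.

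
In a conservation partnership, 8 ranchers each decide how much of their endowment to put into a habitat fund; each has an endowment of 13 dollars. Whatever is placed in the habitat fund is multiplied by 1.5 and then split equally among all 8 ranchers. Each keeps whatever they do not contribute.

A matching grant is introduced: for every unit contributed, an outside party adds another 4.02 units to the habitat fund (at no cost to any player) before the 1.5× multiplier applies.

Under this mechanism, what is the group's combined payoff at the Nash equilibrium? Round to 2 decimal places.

104.00 dollars

With the mechanism, a contributed unit returns 1.5 × 5.02 / 8 = 0.9413 per unit of net cost — still below 1 — so contributing 0 remains dominant for every player.
Everyone keeps their endowment and the group total is 8 × 13 = 104.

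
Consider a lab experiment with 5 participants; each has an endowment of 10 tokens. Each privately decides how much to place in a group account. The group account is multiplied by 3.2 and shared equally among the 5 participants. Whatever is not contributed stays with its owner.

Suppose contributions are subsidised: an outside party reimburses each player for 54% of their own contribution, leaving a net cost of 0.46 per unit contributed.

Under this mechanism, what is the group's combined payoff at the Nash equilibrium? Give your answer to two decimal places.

Under the mechanism each unit contributed yields (3.2/5) / 0.46 = 1.3913 back to its contributor per unit of net cost, which exceeds 1, making full contribution the dominant choice for everyone.
So the Nash equilibrium is full contribution by all 5; the group earns 5 × (10 × 0.54 + 3.2 × 10) = 187.00.

187.00 tokens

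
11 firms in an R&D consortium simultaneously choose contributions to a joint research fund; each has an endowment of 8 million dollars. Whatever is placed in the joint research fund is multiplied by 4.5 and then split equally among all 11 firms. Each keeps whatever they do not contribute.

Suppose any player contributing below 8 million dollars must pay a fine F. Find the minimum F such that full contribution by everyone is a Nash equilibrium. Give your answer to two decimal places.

Given the others contribute fully, the best deviation is to contribute 0 (any partial contribution still incurs the fine and gives up units whose private return 0.4091 is below 1).
Deviating from 8 to 0 saves 8 million dollars but forfeits the deviator's share of the drop in the joint research fund: 4.5/11 × 8 = 3.27.
So the deviation gain is 8 − 3.27 = 4.73, and the fine must be at least 4.73 million dollars to wipe it out.

4.73 million dollars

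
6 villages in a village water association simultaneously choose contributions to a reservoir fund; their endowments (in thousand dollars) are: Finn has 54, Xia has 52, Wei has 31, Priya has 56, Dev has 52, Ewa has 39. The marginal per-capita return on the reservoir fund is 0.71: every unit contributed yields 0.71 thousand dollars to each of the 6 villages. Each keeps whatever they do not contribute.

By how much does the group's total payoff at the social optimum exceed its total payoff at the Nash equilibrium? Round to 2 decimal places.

925.84 thousand dollars

The private return per contributed unit is 0.71 < 1 for everyone, so the Nash equilibrium is zero contribution and the group total is Σ E_j = 54 + 52 + 31 + 56 + 52 + 39 = 284.
Each contributed unit returns 4.260 to the group, so the social optimum is full contribution by everyone: group total = 4.260 × 284 = 1209.84.
Efficiency loss = (4.260 − 1) × 284 = 925.84.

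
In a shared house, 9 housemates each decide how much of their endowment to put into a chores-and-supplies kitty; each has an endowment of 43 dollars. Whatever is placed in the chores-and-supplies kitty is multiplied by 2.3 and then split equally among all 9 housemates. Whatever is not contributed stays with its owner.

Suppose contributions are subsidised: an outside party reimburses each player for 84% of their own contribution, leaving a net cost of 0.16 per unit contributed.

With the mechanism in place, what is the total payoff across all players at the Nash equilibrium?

1215.18 dollars

Under the mechanism each unit contributed yields (2.3/9) / 0.16 = 1.5972 back to its contributor per unit of net cost, which exceeds 1, making full contribution the dominant choice for everyone.
So the Nash equilibrium is full contribution by all 9; the group earns 9 × (43 × 0.84 + 2.3 × 43) = 1215.18.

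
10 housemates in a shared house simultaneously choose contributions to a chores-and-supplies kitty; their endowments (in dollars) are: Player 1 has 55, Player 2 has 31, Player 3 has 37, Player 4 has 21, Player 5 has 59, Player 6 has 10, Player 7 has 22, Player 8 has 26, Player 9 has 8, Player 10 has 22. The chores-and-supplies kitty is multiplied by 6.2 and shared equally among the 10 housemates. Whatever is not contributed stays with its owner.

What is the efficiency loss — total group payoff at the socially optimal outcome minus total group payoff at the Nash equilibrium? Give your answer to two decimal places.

1513.20 dollars

The private return per contributed unit is 6.2/10 = 0.6200 < 1 for every player regardless of endowment, so the Nash equilibrium is zero contribution and the group total is Σ E_j = 55 + 31 + 37 + 21 + 59 + 10 + 22 + 26 + 8 + 22 = 291.
Each contributed unit returns 6.200 to the group, so the social optimum is full contribution by everyone: group total = 6.200 × 291 = 1804.20.
Efficiency loss = (6.200 − 1) × 291 = 1513.20.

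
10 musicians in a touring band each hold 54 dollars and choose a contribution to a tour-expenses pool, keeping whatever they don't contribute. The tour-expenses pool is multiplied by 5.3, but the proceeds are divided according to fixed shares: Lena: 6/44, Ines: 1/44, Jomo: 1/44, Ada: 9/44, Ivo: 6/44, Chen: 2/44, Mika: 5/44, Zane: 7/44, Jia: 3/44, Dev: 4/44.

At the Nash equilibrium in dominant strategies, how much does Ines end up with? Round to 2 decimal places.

For player j, contributing a unit is worthwhile iff 5.3 × (j's share) ≥ 1, i.e. iff j's share is at least 0.1887.
Only Ada (9/44) clears that bar, contributing 54; the remaining 9 contribute 0. Total contributed: 54.
Ines keeps 54 and receives 5.3 × 54 × 1/44 = 6.50 from the tour-expenses pool, for a payoff of 60.50.

60.50 dollars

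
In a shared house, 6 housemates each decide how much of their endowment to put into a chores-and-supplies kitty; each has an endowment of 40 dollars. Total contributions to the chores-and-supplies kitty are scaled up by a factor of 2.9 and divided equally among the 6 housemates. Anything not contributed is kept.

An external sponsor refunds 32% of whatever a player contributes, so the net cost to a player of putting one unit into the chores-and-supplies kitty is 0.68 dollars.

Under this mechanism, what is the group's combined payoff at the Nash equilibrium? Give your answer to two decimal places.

240.00 dollars

With the mechanism, a contributed unit returns (2.9/6) / 0.68 = 0.7108 per unit of net cost — still below 1 — so contributing 0 remains dominant for every player.
Everyone keeps their endowment and the group total is 6 × 40 = 240.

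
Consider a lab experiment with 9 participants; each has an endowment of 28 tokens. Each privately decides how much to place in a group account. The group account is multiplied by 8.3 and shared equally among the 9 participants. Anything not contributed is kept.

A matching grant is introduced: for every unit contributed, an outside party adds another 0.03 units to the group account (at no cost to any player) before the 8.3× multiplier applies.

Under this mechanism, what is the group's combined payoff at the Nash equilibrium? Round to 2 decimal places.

With the mechanism, a contributed unit returns 8.3 × 1.03 / 9 = 0.9499 per unit of net cost — still below 1 — so contributing 0 remains dominant for every player.
At the Nash equilibrium no one contributes; group total payoff = 9 × 28 = 252.

252.00 tokens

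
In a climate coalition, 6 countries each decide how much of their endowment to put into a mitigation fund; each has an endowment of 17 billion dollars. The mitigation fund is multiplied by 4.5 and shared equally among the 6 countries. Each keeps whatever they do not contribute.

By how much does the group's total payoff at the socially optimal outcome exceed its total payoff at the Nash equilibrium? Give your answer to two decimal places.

357.00 billion dollars

Each contributed unit returns 4.5/6 = 0.7500 to its contributor — below 1 — so contributing 0 is dominant for every player. At the Nash equilibrium everyone keeps their 17, and the group total is 6 × 17 = 102.
Each contributed unit returns 4.500 to the group as a whole (0.7500 to each of 6 players), which exceeds 1, so the social optimum is full contribution: group total = 4.500 × 102 = 459.00.
Efficiency loss = 459.00 − 102 = 357.00.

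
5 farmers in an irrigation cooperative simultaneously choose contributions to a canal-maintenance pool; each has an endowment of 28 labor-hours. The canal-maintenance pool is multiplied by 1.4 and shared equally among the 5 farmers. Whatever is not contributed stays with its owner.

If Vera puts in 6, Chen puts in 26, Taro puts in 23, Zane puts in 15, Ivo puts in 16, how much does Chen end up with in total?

Total contributed: 6 + 26 + 23 + 15 + 16 = 86.
Each receives 1.4 × 86 / 5 = 24.08 from the canal-maintenance pool.
Chen keeps 28 − 26 = 2, so Chen's payoff is 2 + 24.08 = 26.08.

26.08 labor-hours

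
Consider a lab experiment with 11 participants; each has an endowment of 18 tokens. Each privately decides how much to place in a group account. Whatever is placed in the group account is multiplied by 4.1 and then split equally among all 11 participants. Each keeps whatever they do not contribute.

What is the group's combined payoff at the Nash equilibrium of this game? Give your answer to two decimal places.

Each contributed unit returns 4.1/11 = 0.3727 to its contributor — below 1 — so contributing 0 is dominant for every player. At the Nash equilibrium everyone keeps their 18, and the group total is 11 × 18 = 198.

198.00 tokens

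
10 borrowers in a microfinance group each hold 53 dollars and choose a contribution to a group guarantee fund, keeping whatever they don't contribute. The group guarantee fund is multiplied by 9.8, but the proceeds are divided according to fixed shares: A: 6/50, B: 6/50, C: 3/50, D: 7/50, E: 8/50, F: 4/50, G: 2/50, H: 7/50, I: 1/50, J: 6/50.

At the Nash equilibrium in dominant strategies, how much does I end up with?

Player j's private return per contributed unit is 9.8 × (j's share). Contributing is weakly dominant for j when that share is at least 1/9.8 = 0.1020, and contributing 0 is dominant otherwise.
The shares above 0.1020 belong to A, B, D, E, H and J, contributing 53 each; the remaining 4 contribute 0. Total contributed: 318.
I keeps 53 and receives 9.8 × 318 × 1/50 = 62.33 from the group guarantee fund, for a payoff of 115.33.

115.33 dollars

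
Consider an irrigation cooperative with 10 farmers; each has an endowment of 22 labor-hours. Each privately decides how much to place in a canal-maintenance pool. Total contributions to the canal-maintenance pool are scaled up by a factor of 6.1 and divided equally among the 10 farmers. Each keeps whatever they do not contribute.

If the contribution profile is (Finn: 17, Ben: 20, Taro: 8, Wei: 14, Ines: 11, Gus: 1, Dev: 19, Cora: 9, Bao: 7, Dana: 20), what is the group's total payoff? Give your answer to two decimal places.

Total contributed: 17 + 20 + 8 + 14 + 11 + 1 + 19 + 9 + 7 + 20 = 126; total kept: 10 × 22 − 126 = 94.
The canal-maintenance pool pays out 6.1 × 126 = 768.60 in aggregate.
Group total = 94 + 768.60 = 862.60.

862.60 labor-hours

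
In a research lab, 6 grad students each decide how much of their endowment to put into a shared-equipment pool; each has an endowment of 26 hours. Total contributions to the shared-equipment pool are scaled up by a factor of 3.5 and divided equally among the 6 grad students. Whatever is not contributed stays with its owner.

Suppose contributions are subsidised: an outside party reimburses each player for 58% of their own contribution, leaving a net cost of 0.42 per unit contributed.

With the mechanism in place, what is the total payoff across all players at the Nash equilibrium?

636.48 hours

With the mechanism, a contributed unit returns (3.5/6) / 0.42 = 1.3889 per unit of net cost to the contributor — now above 1 — so contributing fully is weakly dominant for every player.
At the Nash equilibrium everyone contributes 26. Group total payoff = 6 × (26 × 0.58 + 3.5 × 26) = 636.48.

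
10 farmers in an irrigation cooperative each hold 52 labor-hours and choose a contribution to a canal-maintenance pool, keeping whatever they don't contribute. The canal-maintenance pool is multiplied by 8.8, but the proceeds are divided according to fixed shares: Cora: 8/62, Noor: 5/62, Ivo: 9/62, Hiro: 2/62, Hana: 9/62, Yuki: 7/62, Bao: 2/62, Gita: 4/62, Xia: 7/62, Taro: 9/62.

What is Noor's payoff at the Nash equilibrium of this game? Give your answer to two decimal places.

Player j's private return per contributed unit is 8.8 × (j's share). Contributing is weakly dominant for j when that share is at least 1/8.8 = 0.1136, and contributing 0 is dominant otherwise.
The shares above 0.1136 belong to Cora, Ivo, Hana and Taro, contributing 52 each; the remaining 6 contribute 0. Total contributed: 208.
Noor keeps 52 and receives 8.8 × 208 × 5/62 = 147.61 from the canal-maintenance pool, for a payoff of 199.61.

199.61 labor-hours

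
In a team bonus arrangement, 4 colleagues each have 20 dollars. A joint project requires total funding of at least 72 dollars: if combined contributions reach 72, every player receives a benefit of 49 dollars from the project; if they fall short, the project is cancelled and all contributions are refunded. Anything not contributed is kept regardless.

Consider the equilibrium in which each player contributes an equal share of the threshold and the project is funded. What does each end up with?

51 dollars

Equal share of the threshold: 72/4 = 18.
At this profile no one gains by cutting their contribution: any cut drops the total below 72, the project is cancelled, contributions are refunded, and the deviator ends with 20, which is less than 20 − 18 + 49 = 51. Contributing more than 18 just wastes the excess. So contributing exactly 18 is a best response.
Each player's payoff: 20 − 18 + 49 = 51.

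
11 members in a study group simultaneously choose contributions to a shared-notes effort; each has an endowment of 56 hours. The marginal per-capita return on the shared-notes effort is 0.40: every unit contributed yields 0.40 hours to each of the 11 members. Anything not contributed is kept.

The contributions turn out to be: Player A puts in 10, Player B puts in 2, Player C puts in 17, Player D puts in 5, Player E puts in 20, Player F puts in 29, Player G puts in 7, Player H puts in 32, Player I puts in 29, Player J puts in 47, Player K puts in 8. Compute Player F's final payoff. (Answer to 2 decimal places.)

109.40 hours

Total contributed: 10 + 2 + 17 + 5 + 20 + 29 + 7 + 32 + 29 + 47 + 8 = 206.
Each receives 0.40 × 206 = 82.40 from the shared-notes effort.
Player F keeps 56 − 29 = 27, so Player F's payoff is 27 + 82.40 = 109.40.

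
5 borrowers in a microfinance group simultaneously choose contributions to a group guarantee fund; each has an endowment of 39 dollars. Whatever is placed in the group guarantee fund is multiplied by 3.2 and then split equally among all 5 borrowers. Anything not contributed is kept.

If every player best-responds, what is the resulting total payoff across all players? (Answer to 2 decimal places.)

Each contributed unit returns 3.2/5 = 0.6400 to its contributor — below 1 — so contributing 0 is dominant for every player. At the Nash equilibrium everyone keeps their 39, and the group total is 5 × 39 = 195.

195.00 dollars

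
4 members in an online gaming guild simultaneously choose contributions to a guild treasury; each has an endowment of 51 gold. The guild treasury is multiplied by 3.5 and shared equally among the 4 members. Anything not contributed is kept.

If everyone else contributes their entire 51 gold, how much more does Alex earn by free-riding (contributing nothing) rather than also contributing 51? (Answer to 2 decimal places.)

6.38 gold

Switching from a contribution of 51 to 0 lets Alex keep an extra 51 gold, but lowers the guild treasury by 51, which costs Alex their own share of that drop: 3.5/4 × 51 = 44.62.
Net gain = 51 − 44.62 = 6.38. The private return per contributed unit (0.8750) is below 1, so free-riding is indeed the best response regardless of what the others do.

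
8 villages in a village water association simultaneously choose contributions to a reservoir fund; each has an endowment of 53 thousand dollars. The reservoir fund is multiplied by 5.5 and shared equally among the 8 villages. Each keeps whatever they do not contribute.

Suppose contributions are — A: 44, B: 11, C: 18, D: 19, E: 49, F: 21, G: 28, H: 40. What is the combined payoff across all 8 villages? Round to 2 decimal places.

Total contributed: 44 + 11 + 18 + 19 + 49 + 21 + 28 + 40 = 230; total kept: 8 × 53 − 230 = 194.
The reservoir fund pays out 5.5 × 230 = 1265.00 in aggregate.
Group total = 194 + 1265.00 = 1459.00.

1459.00 thousand dollars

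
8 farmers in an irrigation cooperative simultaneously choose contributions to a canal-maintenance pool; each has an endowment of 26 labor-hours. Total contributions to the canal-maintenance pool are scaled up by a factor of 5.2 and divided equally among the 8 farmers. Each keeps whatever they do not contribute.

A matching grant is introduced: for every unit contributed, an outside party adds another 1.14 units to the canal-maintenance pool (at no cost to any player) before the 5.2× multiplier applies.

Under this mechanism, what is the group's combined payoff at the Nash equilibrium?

The effective private return per unit is now 5.2 × 2.14 / 8 = 1.3910 > 1, so every player's dominant strategy flips to full contribution.
At the Nash equilibrium everyone contributes 26. Group total payoff = 5.2 × 2.14 × 208 = 2314.62.

2314.62 labor-hours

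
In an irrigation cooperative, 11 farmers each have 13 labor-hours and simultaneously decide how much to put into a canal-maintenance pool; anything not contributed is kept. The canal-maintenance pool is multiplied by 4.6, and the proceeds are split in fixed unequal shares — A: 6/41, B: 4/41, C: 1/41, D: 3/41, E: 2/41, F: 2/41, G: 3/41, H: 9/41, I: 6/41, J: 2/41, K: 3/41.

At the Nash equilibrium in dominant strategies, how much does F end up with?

A player with share s gets back 4.6·s per unit contributed, so full contribution is dominant for anyone with s > 1/4.6 = 0.2174 and zero contribution is dominant for anyone below.
The only share above 0.2174 is H's 9/41, contributing 13; the remaining 10 contribute 0. Total contributed: 13.
F keeps 13 and receives 4.6 × 13 × 2/41 = 2.92 from the canal-maintenance pool, for a payoff of 15.92.

15.92 labor-hours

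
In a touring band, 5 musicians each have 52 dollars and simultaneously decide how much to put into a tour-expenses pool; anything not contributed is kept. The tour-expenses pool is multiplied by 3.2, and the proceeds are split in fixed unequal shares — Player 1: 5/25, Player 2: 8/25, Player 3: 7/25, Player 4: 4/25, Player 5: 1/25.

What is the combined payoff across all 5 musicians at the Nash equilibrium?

For player j, contributing a unit is worthwhile iff 3.2 × (j's share) ≥ 1, i.e. iff j's share is at least 0.3125.
Player 2 alone (share 8/25) is above the threshold, contributing 52; the remaining 4 contribute 0. Total contributed: 52.
The tour-expenses pool pays out 3.2 × 52 = 166.40 in total (split across the unequal shares, but the aggregate is all that matters for the group sum).
The 4 free-riders keep 52 each, adding 208. Group total = 208 + 166.40 = 374.40.

374.40 dollars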